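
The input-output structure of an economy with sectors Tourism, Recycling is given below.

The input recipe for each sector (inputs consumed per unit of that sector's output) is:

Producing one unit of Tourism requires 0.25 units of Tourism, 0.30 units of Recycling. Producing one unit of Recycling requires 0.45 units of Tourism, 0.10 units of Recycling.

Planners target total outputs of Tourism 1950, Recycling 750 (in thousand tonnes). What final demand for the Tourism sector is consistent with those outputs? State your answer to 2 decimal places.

d_T = 1125.00

I − A =
  [   0.75    -0.45]
  [  -0.30     0.90]
d = (I − A) x:
  d_T = (+0.75)·1950 + (-0.45)·750 = 1125.00
  d_R = (-0.30)·1950 + (+0.90)·750 = 90.00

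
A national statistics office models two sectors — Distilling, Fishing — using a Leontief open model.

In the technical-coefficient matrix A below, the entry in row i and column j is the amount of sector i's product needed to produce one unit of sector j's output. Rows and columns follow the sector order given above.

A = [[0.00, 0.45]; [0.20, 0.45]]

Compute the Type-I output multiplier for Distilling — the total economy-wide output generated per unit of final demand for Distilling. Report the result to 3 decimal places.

m_1 = 1.630

I − A =
  [   1.00    -0.45]
  [  -0.20     0.55]
det(I−A) = (1.00)(0.55) − (-0.45)(-0.20) = 0.4600
adj(I−A) = [[0.55, 0.45], [0.20, 1.00]]
(I − A)⁻¹ = adj(I−A) / det(I−A) ≈
  [   1.1957     0.9783]
  [   0.4348     2.1739]
The output multiplier for sector j is the column-j sum of the Leontief inverse (I − A)⁻¹ = adj(I−A) / det(I−A).
Column 1 of adj(I−A): (0.55, 0.20); det(I−A) = 0.4600.
m_1 = (0.55 + 0.20) / 0.4600 = 0.75 / 0.4600 ≈ 1.630.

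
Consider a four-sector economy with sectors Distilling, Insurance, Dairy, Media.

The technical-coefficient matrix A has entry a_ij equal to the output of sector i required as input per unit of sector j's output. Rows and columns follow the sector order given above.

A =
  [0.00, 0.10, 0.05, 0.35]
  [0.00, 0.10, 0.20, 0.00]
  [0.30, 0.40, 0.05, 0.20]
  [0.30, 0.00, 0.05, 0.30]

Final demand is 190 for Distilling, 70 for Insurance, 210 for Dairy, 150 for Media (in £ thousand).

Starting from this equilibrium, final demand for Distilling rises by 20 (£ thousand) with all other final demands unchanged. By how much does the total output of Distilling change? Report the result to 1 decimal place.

I − A =
  [   1.00    -0.10    -0.05    -0.35]
  [   0.00     0.90    -0.20     0.00]
  [  -0.30    -0.40     0.95    -0.20]
  [  -0.30     0.00    -0.05     0.70]
Compute the cofactors C_ij = (−1)^(i+j)·(3×3 minor ij) of I−A; the adjugate is their transpose:
adj(I−A) = Cᵀ =
  [ 0.53350   0.08650   0.06125   0.28425]
  [ 0.05400   0.53650   0.11900   0.06100]
  [ 0.24300   0.26500   0.53550   0.27450]
  [ 0.24600   0.05600   0.06450   0.75550]
det(I−A) = Σ_j (I−A)_1j·C_1j = (1.00)(0.53350) + (-0.10)(0.05400) + (-0.05)(0.24300) + (-0.35)(0.24600) = 0.42985
(I − A)⁻¹ = adj(I−A) / det(I−A) ≈
  [   1.2411     0.2012     0.1425     0.6613]
  [   0.1256     1.2481     0.2768     0.1419]
  [   0.5653     0.6165     1.2458     0.6386]
  [   0.5723     0.1303     0.1501     1.7576]
Δx = (I − A)⁻¹ Δd with Δd having +20 in the Distilling component and 0 elsewhere.
So Δx_1 = L_11 · (+20), where L_11 = adj(I−A)_11 / det(I−A) = 0.53350 / 0.42985.
Δx_1 = 0.53350 × (+20) / 0.42985 = 10.67 / 0.42985 ≈ 24.8.

Δx_1 = 24.8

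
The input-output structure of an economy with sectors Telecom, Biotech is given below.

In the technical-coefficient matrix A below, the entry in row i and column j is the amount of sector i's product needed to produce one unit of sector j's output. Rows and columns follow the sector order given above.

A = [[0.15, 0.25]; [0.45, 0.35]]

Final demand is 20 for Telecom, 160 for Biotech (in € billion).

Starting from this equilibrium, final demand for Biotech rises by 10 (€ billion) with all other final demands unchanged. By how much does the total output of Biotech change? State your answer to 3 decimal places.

I − A =
  [   0.85    -0.25]
  [  -0.45     0.65]
det(I−A) = (0.85)(0.65) − (-0.25)(-0.45) = 0.4400
adj(I−A) = [[0.65, 0.25], [0.45, 0.85]]
(I − A)⁻¹ = adj(I−A) / det(I−A) ≈
  [   1.4773     0.5682]
  [   1.0227     1.9318]
Δx = (I − A)⁻¹ Δd with Δd having +10 in the Biotech component and 0 elsewhere.
So Δx_B = L_BB · (+10), where L_BB = adj(I−A)_BB / det(I−A) = 0.85 / 0.4400.
Δx_B = 0.85 × (+10) / 0.4400 = 8.50 / 0.4400 ≈ 19.318.

Δx_B = 19.318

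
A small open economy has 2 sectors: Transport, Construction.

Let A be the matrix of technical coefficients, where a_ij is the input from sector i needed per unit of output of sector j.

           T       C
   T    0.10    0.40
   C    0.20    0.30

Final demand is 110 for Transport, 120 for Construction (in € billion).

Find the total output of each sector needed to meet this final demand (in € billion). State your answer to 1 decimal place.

I − A =
  [   0.90    -0.40]
  [  -0.20     0.70]
det(I−A) = (0.90)(0.70) − (-0.40)(-0.20) = 0.5500
adj(I−A) = [[0.70, 0.40], [0.20, 0.90]]
(I − A)⁻¹ = adj(I−A) / det(I−A) ≈
  [   1.2727     0.7273]
  [   0.3636     1.6364]
x = (I − A)⁻¹ d = adj(I−A)·d / det(I−A), with det(I−A) = 0.5500:
  x_T = (0.70·110 + 0.40·120) / 0.5500 = 125.00 / 0.5500 ≈ 227.3
  x_C = (0.20·110 + 0.90·120) / 0.5500 = 130.00 / 0.5500 ≈ 236.4

x_T = 227.3, x_C = 236.4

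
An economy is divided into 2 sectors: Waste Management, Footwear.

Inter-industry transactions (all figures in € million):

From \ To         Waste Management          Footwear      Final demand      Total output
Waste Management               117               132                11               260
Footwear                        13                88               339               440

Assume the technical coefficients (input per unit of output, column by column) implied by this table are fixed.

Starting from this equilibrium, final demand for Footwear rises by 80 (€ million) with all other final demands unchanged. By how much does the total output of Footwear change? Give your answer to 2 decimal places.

Technical coefficients a_ij = z_ij / X_j:
  a_WW = 117/260 = 0.45, a_FW = 13/260 = 0.05
  a_WF = 132/440 = 0.30, a_FF = 88/440 = 0.20
I − A =
  [   0.55    -0.30]
  [  -0.05     0.80]
det(I−A) = (0.55)(0.80) − (-0.30)(-0.05) = 0.4250
adj(I−A) = [[0.80, 0.30], [0.05, 0.55]]
(I − A)⁻¹ = adj(I−A) / det(I−A) ≈
  [   1.8824     0.7059]
  [   0.1176     1.2941]
Δx = (I − A)⁻¹ Δd with Δd having +80 in the Footwear component and 0 elsewhere.
So Δx_F = L_FF · (+80), where L_FF = adj(I−A)_FF / det(I−A) = 0.55 / 0.4250.
Δx_F = 0.55 × (+80) / 0.4250 = 44.00 / 0.4250 ≈ 103.53.

Δx_F = 103.53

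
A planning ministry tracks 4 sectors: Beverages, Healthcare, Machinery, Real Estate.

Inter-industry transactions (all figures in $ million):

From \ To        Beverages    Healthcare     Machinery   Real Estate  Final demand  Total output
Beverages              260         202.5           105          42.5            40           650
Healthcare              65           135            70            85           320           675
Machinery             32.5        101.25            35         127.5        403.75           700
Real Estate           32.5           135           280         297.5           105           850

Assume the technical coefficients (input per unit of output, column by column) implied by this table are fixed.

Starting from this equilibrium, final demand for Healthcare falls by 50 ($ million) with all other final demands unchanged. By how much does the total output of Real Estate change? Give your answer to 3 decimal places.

Δx_R = -39.623

Technical coefficients a_ij = z_ij / X_j:
  a_BB = 260/650 = 0.40, a_HB = 65/650 = 0.10, a_MB = 32.5/650 = 0.05, a_RB = 32.5/650 = 0.05
  a_BH = 202.5/675 = 0.30, a_HH = 135/675 = 0.20, a_MH = 101.25/675 = 0.15, a_RH = 135/675 = 0.20
  a_BM = 105/700 = 0.15, a_HM = 70/700 = 0.10, a_MM = 35/700 = 0.05, a_RM = 280/700 = 0.40
  a_BR = 42.5/850 = 0.05, a_HR = 85/850 = 0.10, a_MR = 127.5/850 = 0.15, a_RR = 297.5/850 = 0.35
I − A =
  [   0.60    -0.30    -0.15    -0.05]
  [  -0.10     0.80    -0.10    -0.10]
  [  -0.05    -0.15     0.95    -0.15]
  [  -0.05    -0.20    -0.40     0.65]
Compute the cofactors C_ij = (−1)^(i+j)·(3×3 minor ij) of I−A; the adjugate is their transpose:
adj(I−A) = Cᵀ =
  [ 0.408250   0.198875   0.123500   0.090500]
  [ 0.066500   0.325125   0.075250   0.072500]
  [ 0.044500   0.088625   0.276000   0.080750]
  [ 0.079250   0.169875   0.202500   0.408750]
det(I−A) = Σ_j (I−A)_1j·C_1j = (0.60)(0.408250) + (-0.30)(0.066500) + (-0.15)(0.044500) + (-0.05)(0.079250) = 0.2143625
(I − A)⁻¹ = adj(I−A) / det(I−A) ≈
  [   1.9045     0.9278     0.5761     0.4222]
  [   0.3102     1.5167     0.3510     0.3382]
  [   0.2076     0.4134     1.2875     0.3767]
  [   0.3697     0.7925     0.9447     1.9068]
Δx = (I − A)⁻¹ Δd with Δd having -50 in the Healthcare component and 0 elsewhere.
So Δx_R = L_RH · (-50), where L_RH = adj(I−A)_RH / det(I−A) = 0.169875 / 0.2143625.
Δx_R = 0.169875 × (-50) / 0.2143625 = -8.49375 / 0.2143625 ≈ -39.623.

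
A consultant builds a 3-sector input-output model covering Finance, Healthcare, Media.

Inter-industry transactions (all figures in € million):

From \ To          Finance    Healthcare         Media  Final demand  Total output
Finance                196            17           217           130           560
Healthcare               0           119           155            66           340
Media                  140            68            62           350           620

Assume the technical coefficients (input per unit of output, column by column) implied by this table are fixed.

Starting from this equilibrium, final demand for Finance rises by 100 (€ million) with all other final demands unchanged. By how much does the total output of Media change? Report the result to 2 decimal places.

Technical coefficients a_ij = z_ij / X_j:
  a_FF = 196/560 = 0.35, a_HF = 0/560 = 0.00, a_MF = 140/560 = 0.25
  a_FH = 17/340 = 0.05, a_HH = 119/340 = 0.35, a_MH = 68/340 = 0.20
  a_FM = 217/620 = 0.35, a_HM = 155/620 = 0.25, a_MM = 62/620 = 0.10
I − A =
  [   0.65    -0.05    -0.35]
  [   0.00     0.65    -0.25]
  [  -0.25    -0.20     0.90]
Cofactors of I−A, C_ij = (−1)^(i+j)·(minor ij) (rows/columns in the sector order above):
  C_11 = (0.65)(0.90) − (-0.25)(-0.20) = 0.5350
  C_12 = −[(0.00)(0.90) − (-0.25)(-0.25)] = 0.0625
  C_13 = (0.00)(-0.20) − (0.65)(-0.25) = 0.1625
  C_21 = −[(-0.05)(0.90) − (-0.35)(-0.20)] = 0.1150
  C_22 = (0.65)(0.90) − (-0.35)(-0.25) = 0.4975
  C_23 = −[(0.65)(-0.20) − (-0.05)(-0.25)] = 0.1425
  C_31 = (-0.05)(-0.25) − (-0.35)(0.65) = 0.2400
  C_32 = −[(0.65)(-0.25) − (-0.35)(0.00)] = 0.1625
  C_33 = (0.65)(0.65) − (-0.05)(0.00) = 0.4225
det(I−A) = Σ_j (I−A)_1j·C_1j = (0.65)(0.5350) + (-0.05)(0.0625) + (-0.35)(0.1625) = 0.28775
adj(I−A) = Cᵀ =
  [ 0.5350   0.1150   0.2400]
  [ 0.0625   0.4975   0.1625]
  [ 0.1625   0.1425   0.4225]
(I − A)⁻¹ = adj(I−A) / det(I−A) ≈
  [   1.8593     0.3997     0.8341]
  [   0.2172     1.7289     0.5647]
  [   0.5647     0.4952     1.4683]
Δx = (I − A)⁻¹ Δd with Δd having +100 in the Finance component and 0 elsewhere.
So Δx_M = L_MF · (+100), where L_MF = adj(I−A)_MF / det(I−A) = 0.1625 / 0.28775.
Δx_M = 0.1625 × (+100) / 0.28775 = 16.25 / 0.28775 ≈ 56.47.

Δx_M = 56.47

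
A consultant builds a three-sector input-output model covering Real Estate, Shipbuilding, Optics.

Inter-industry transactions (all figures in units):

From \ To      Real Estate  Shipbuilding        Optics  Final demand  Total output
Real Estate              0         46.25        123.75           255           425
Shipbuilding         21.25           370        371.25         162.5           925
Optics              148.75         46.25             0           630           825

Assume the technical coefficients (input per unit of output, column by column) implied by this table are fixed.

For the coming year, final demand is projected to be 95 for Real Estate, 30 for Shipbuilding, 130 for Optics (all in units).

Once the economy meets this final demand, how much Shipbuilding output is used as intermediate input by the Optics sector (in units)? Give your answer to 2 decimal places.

z_SO = 83.98

Technical coefficients a_ij = z_ij / X_j:
  a_RR = 0/425 = 0.00, a_SR = 21.25/425 = 0.05, a_OR = 148.75/425 = 0.35
  a_RS = 46.25/925 = 0.05, a_SS = 370/925 = 0.40, a_OS = 46.25/925 = 0.05
  a_RO = 123.75/825 = 0.15, a_SO = 371.25/825 = 0.45, a_OO = 0/825 = 0.00
I − A =
  [   1.00    -0.05    -0.15]
  [  -0.05     0.60    -0.45]
  [  -0.35    -0.05     1.00]
Cofactors of I−A, C_ij = (−1)^(i+j)·(minor ij) (rows/columns in the sector order above):
  C_11 = (0.60)(1.00) − (-0.45)(-0.05) = 0.5775
  C_12 = −[(-0.05)(1.00) − (-0.45)(-0.35)] = 0.2075
  C_13 = (-0.05)(-0.05) − (0.60)(-0.35) = 0.2125
  C_21 = −[(-0.05)(1.00) − (-0.15)(-0.05)] = 0.0575
  C_22 = (1.00)(1.00) − (-0.15)(-0.35) = 0.9475
  C_23 = −[(1.00)(-0.05) − (-0.05)(-0.35)] = 0.0675
  C_31 = (-0.05)(-0.45) − (-0.15)(0.60) = 0.1125
  C_32 = −[(1.00)(-0.45) − (-0.15)(-0.05)] = 0.4575
  C_33 = (1.00)(0.60) − (-0.05)(-0.05) = 0.5975
det(I−A) = Σ_j (I−A)_1j·C_1j = (1.00)(0.5775) + (-0.05)(0.2075) + (-0.15)(0.2125) = 0.53525
adj(I−A) = Cᵀ =
  [ 0.5775   0.0575   0.1125]
  [ 0.2075   0.9475   0.4575]
  [ 0.2125   0.0675   0.5975]
(I − A)⁻¹ = adj(I−A) / det(I−A) ≈
  [   1.0789     0.1074     0.2102]
  [   0.3877     1.7702     0.8547]
  [   0.3970     0.1261     1.1163]
First solve x = (I − A)⁻¹ d = adj(I−A)·d / det(I−A); in particular x_O = (0.2125·95 + 0.0675·30 + 0.5975·130) / 0.53525 = 99.8875 / 0.53525 ≈ 186.6184.
Intermediate flow from S to O: z_SO = a_SO · x_O = 0.45 × 99.8875 / 0.53525 = 44.949375 / 0.53525 ≈ 83.98.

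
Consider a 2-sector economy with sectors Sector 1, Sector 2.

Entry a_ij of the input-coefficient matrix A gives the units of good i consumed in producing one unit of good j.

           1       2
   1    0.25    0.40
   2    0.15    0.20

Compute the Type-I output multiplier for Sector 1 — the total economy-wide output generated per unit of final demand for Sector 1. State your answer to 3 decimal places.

m_1 = 1.759

I − A =
  [   0.75    -0.40]
  [  -0.15     0.80]
det(I−A) = (0.75)(0.80) − (-0.40)(-0.15) = 0.5400
adj(I−A) = [[0.80, 0.40], [0.15, 0.75]]
(I − A)⁻¹ = adj(I−A) / det(I−A) ≈
  [   1.4815     0.7407]
  [   0.2778     1.3889]
The output multiplier for sector j is the column-j sum of the Leontief inverse (I − A)⁻¹ = adj(I−A) / det(I−A).
Column 1 of adj(I−A): (0.80, 0.15); det(I−A) = 0.5400.
m_1 = (0.80 + 0.15) / 0.5400 = 0.95 / 0.5400 ≈ 1.759.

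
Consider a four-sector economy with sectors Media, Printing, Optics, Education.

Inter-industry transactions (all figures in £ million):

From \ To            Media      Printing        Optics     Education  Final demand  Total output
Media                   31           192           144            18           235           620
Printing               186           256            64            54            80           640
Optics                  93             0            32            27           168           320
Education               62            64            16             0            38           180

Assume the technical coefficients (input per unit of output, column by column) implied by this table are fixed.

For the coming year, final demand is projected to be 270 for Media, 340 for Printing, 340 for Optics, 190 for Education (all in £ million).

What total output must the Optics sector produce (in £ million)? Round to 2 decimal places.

x_3 = 653.58

Technical coefficients a_ij = z_ij / X_j:
  a_11 = 31/620 = 0.05, a_21 = 186/620 = 0.30, a_31 = 93/620 = 0.15, a_41 = 62/620 = 0.10
  a_12 = 192/640 = 0.30, a_22 = 256/640 = 0.40, a_32 = 0/640 = 0.00, a_42 = 64/640 = 0.10
  a_13 = 144/320 = 0.45, a_23 = 64/320 = 0.20, a_33 = 32/320 = 0.10, a_43 = 16/320 = 0.05
  a_14 = 18/180 = 0.10, a_24 = 54/180 = 0.30, a_34 = 27/180 = 0.15, a_44 = 0/180 = 0.00
I − A =
  [   0.95    -0.30    -0.45    -0.10]
  [  -0.30     0.60    -0.20    -0.30]
  [  -0.15     0.00     0.90    -0.15]
  [  -0.10    -0.10    -0.05     1.00]
Compute the cofactors C_ij = (−1)^(i+j)·(3×3 minor ij) of I−A; the adjugate is their transpose:
adj(I−A) = Cᵀ =
  [ 0.505500   0.283500   0.326000   0.184500]
  [ 0.330000   0.763875   0.352250   0.315000]
  [ 0.099000   0.065250   0.433500   0.094500]
  [ 0.088500   0.108000   0.089500   0.382500]
det(I−A) = Σ_j (I−A)_1j·C_1j = (0.95)(0.505500) + (-0.30)(0.330000) + (-0.45)(0.099000) + (-0.10)(0.088500) = 0.327825
(I − A)⁻¹ = adj(I−A) / det(I−A) ≈
  [   1.5420     0.8648     0.9944     0.5628]
  [   1.0066     2.3301     1.0745     0.9609]
  [   0.3020     0.1990     1.3224     0.2883]
  [   0.2700     0.3294     0.2730     1.1668]
x = (I − A)⁻¹ d = adj(I−A)·d / det(I−A), with det(I−A) = 0.327825:
  x_1 = (0.505500·270 + 0.283500·340 + 0.326000·340 + 0.184500·190) / 0.327825 = 378.77 / 0.327825 ≈ 1155.40
  x_2 = (0.330000·270 + 0.763875·340 + 0.352250·340 + 0.315000·190) / 0.327825 = 528.4325 / 0.327825 ≈ 1611.93
  x_3 = (0.099000·270 + 0.065250·340 + 0.433500·340 + 0.094500·190) / 0.327825 = 214.26 / 0.327825 ≈ 653.58
  x_4 = (0.088500·270 + 0.108000·340 + 0.089500·340 + 0.382500·190) / 0.327825 = 163.72 / 0.327825 ≈ 499.41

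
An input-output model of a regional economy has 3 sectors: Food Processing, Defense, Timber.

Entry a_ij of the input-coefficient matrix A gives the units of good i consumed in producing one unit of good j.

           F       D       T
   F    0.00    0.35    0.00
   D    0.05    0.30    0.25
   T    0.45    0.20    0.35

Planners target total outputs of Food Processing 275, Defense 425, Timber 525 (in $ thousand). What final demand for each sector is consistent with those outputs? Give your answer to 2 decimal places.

I − A =
  [   1.00    -0.35     0.00]
  [  -0.05     0.70    -0.25]
  [  -0.45    -0.20     0.65]
d = (I − A) x:
  d_F = (+1.00)·275 + (-0.35)·425 + (+0.00)·525 = 126.25
  d_D = (-0.05)·275 + (+0.70)·425 + (-0.25)·525 = 152.50
  d_T = (-0.45)·275 + (-0.20)·425 + (+0.65)·525 = 132.50

d_F = 126.25, d_D = 152.50, d_T = 132.50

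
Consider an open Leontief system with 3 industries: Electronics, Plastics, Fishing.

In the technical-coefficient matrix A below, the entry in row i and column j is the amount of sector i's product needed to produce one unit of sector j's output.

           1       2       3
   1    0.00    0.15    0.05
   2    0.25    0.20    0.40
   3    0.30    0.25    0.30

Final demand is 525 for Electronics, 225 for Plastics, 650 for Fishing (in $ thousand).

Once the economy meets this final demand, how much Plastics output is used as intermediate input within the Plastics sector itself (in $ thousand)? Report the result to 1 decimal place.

I − A =
  [   1.00    -0.15    -0.05]
  [  -0.25     0.80    -0.40]
  [  -0.30    -0.25     0.70]
Cofactors of I−A, C_ij = (−1)^(i+j)·(minor ij) (rows/columns in the sector order above):
  C_11 = (0.80)(0.70) − (-0.40)(-0.25) = 0.4600
  C_12 = −[(-0.25)(0.70) − (-0.40)(-0.30)] = 0.2950
  C_13 = (-0.25)(-0.25) − (0.80)(-0.30) = 0.3025
  C_21 = −[(-0.15)(0.70) − (-0.05)(-0.25)] = 0.1175
  C_22 = (1.00)(0.70) − (-0.05)(-0.30) = 0.6850
  C_23 = −[(1.00)(-0.25) − (-0.15)(-0.30)] = 0.2950
  C_31 = (-0.15)(-0.40) − (-0.05)(0.80) = 0.1000
  C_32 = −[(1.00)(-0.40) − (-0.05)(-0.25)] = 0.4125
  C_33 = (1.00)(0.80) − (-0.15)(-0.25) = 0.7625
det(I−A) = Σ_j (I−A)_1j·C_1j = (1.00)(0.4600) + (-0.15)(0.2950) + (-0.05)(0.3025) = 0.400625
adj(I−A) = Cᵀ =
  [ 0.4600   0.1175   0.1000]
  [ 0.2950   0.6850   0.4125]
  [ 0.3025   0.2950   0.7625]
(I − A)⁻¹ = adj(I−A) / det(I−A) ≈
  [   1.1482     0.2933     0.2496]
  [   0.7363     1.7098     1.0296]
  [   0.7551     0.7363     1.9033]
First solve x = (I − A)⁻¹ d = adj(I−A)·d / det(I−A); in particular x_2 = (0.2950·525 + 0.6850·225 + 0.4125·650) / 0.400625 = 577.125 / 0.400625 ≈ 1440.562.
Intermediate flow from 2 to 2: z_22 = a_22 · x_2 = 0.20 × 577.125 / 0.400625 = 115.425 / 0.400625 ≈ 288.1.

z_22 = 288.1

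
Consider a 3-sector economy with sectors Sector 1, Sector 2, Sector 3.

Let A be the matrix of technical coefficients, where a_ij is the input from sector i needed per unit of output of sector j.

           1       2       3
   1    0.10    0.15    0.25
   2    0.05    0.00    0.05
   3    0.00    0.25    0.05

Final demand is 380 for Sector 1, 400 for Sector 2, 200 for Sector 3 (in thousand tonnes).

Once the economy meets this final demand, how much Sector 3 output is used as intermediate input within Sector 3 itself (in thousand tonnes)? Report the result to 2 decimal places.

z_33 = 16.39

I − A =
  [   0.90    -0.15    -0.25]
  [  -0.05     1.00    -0.05]
  [   0.00    -0.25     0.95]
Cofactors of I−A, C_ij = (−1)^(i+j)·(minor ij) (rows/columns in the sector order above):
  C_11 = (1.00)(0.95) − (-0.05)(-0.25) = 0.9375
  C_12 = −[(-0.05)(0.95) − (-0.05)(0.00)] = 0.0475
  C_13 = (-0.05)(-0.25) − (1.00)(0.00) = 0.0125
  C_21 = −[(-0.15)(0.95) − (-0.25)(-0.25)] = 0.2050
  C_22 = (0.90)(0.95) − (-0.25)(0.00) = 0.8550
  C_23 = −[(0.90)(-0.25) − (-0.15)(0.00)] = 0.2250
  C_31 = (-0.15)(-0.05) − (-0.25)(1.00) = 0.2575
  C_32 = −[(0.90)(-0.05) − (-0.25)(-0.05)] = 0.0575
  C_33 = (0.90)(1.00) − (-0.15)(-0.05) = 0.8925
det(I−A) = Σ_j (I−A)_1j·C_1j = (0.90)(0.9375) + (-0.15)(0.0475) + (-0.25)(0.0125) = 0.8335
adj(I−A) = Cᵀ =
  [ 0.9375   0.2050   0.2575]
  [ 0.0475   0.8550   0.0575]
  [ 0.0125   0.2250   0.8925]
(I − A)⁻¹ = adj(I−A) / det(I−A) ≈
  [   1.1248     0.2460     0.3089]
  [   0.0570     1.0258     0.0690]
  [   0.0150     0.2699     1.0708]
First solve x = (I − A)⁻¹ d = adj(I−A)·d / det(I−A); in particular x_3 = (0.0125·380 + 0.2250·400 + 0.8925·200) / 0.8335 = 273.25 / 0.8335 ≈ 327.8344.
Intermediate flow from 3 to 3: z_33 = a_33 · x_3 = 0.05 × 273.25 / 0.8335 = 13.6625 / 0.8335 ≈ 16.39.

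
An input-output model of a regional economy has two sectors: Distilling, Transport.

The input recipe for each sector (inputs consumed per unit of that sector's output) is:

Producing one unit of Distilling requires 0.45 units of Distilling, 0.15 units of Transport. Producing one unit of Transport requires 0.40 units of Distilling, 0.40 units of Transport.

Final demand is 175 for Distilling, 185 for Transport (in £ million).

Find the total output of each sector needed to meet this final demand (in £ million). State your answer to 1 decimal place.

I − A =
  [   0.55    -0.40]
  [  -0.15     0.60]
det(I−A) = (0.55)(0.60) − (-0.40)(-0.15) = 0.2700
adj(I−A) = [[0.60, 0.40], [0.15, 0.55]]
(I − A)⁻¹ = adj(I−A) / det(I−A) ≈
  [   2.2222     1.4815]
  [   0.5556     2.0370]
x = (I − A)⁻¹ d = adj(I−A)·d / det(I−A), with det(I−A) = 0.2700:
  x_D = (0.60·175 + 0.40·185) / 0.2700 = 179.00 / 0.2700 ≈ 663.0
  x_T = (0.15·175 + 0.55·185) / 0.2700 = 128.00 / 0.2700 ≈ 474.1

x_D = 663.0, x_T = 474.1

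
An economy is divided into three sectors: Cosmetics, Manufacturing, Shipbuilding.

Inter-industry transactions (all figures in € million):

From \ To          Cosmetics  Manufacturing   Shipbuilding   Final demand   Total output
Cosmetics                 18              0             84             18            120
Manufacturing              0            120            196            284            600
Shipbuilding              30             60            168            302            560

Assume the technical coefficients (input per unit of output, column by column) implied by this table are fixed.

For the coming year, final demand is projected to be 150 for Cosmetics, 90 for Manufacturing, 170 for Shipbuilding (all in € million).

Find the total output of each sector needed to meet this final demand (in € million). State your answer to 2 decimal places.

Technical coefficients a_ij = z_ij / X_j:
  a_CC = 18/120 = 0.15, a_MC = 0/120 = 0.00, a_SC = 30/120 = 0.25
  a_CM = 0/600 = 0.00, a_MM = 120/600 = 0.20, a_SM = 60/600 = 0.10
  a_CS = 84/560 = 0.15, a_MS = 196/560 = 0.35, a_SS = 168/560 = 0.30
I − A =
  [   0.85     0.00    -0.15]
  [   0.00     0.80    -0.35]
  [  -0.25    -0.10     0.70]
Cofactors of I−A, C_ij = (−1)^(i+j)·(minor ij) (rows/columns in the sector order above):
  C_11 = (0.80)(0.70) − (-0.35)(-0.10) = 0.5250
  C_12 = −[(0.00)(0.70) − (-0.35)(-0.25)] = 0.0875
  C_13 = (0.00)(-0.10) − (0.80)(-0.25) = 0.2000
  C_21 = −[(0.00)(0.70) − (-0.15)(-0.10)] = 0.0150
  C_22 = (0.85)(0.70) − (-0.15)(-0.25) = 0.5575
  C_23 = −[(0.85)(-0.10) − (0.00)(-0.25)] = 0.0850
  C_31 = (0.00)(-0.35) − (-0.15)(0.80) = 0.1200
  C_32 = −[(0.85)(-0.35) − (-0.15)(0.00)] = 0.2975
  C_33 = (0.85)(0.80) − (0.00)(0.00) = 0.6800
det(I−A) = Σ_j (I−A)_1j·C_1j = (0.85)(0.5250) + (0.00)(0.0875) + (-0.15)(0.2000) = 0.41625
adj(I−A) = Cᵀ =
  [ 0.5250   0.0150   0.1200]
  [ 0.0875   0.5575   0.2975]
  [ 0.2000   0.0850   0.6800]
(I − A)⁻¹ = adj(I−A) / det(I−A) ≈
  [   1.2613     0.0360     0.2883]
  [   0.2102     1.3393     0.7147]
  [   0.4805     0.2042     1.6336]
x = (I − A)⁻¹ d = adj(I−A)·d / det(I−A), with det(I−A) = 0.41625:
  x_C = (0.5250·150 + 0.0150·90 + 0.1200·170) / 0.41625 = 100.50 / 0.41625 ≈ 241.44
  x_M = (0.0875·150 + 0.5575·90 + 0.2975·170) / 0.41625 = 113.875 / 0.41625 ≈ 273.57
  x_S = (0.2000·150 + 0.0850·90 + 0.6800·170) / 0.41625 = 153.25 / 0.41625 ≈ 368.17

x_C = 241.44, x_M = 273.57, x_S = 368.17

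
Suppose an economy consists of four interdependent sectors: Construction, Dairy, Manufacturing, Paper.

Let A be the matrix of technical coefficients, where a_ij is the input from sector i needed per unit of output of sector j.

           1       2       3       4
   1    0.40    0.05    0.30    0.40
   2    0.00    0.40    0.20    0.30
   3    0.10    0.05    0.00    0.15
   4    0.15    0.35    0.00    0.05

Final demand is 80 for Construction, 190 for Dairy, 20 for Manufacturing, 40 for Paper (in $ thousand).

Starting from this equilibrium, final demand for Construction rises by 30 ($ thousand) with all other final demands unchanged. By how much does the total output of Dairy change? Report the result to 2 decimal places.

I − A =
  [   0.60    -0.05    -0.30    -0.40]
  [   0.00     0.60    -0.20    -0.30]
  [  -0.10    -0.05     1.00    -0.15]
  [  -0.15    -0.35     0.00     0.95]
Compute the cofactors C_ij = (−1)^(i+j)·(3×3 minor ij) of I−A; the adjugate is their transpose:
adj(I−A) = Cᵀ =
  [ 0.445000   0.217500   0.177000   0.284000]
  [ 0.068500   0.474750   0.115500   0.197000]
  [ 0.062250   0.076875   0.240750   0.088500]
  [ 0.095500   0.209250   0.070500   0.335000]
det(I−A) = Σ_j (I−A)_1j·C_1j = (0.60)(0.445000) + (-0.05)(0.068500) + (-0.30)(0.062250) + (-0.40)(0.095500) = 0.2067
(I − A)⁻¹ = adj(I−A) / det(I−A) ≈
  [   2.1529     1.0522     0.8563     1.3740]
  [   0.3314     2.2968     0.5588     0.9531]
  [   0.3012     0.3719     1.1647     0.4282]
  [   0.4620     1.0123     0.3411     1.6207]
Δx = (I − A)⁻¹ Δd with Δd having +30 in the Construction component and 0 elsewhere.
So Δx_2 = L_21 · (+30), where L_21 = adj(I−A)_21 / det(I−A) = 0.068500 / 0.2067.
Δx_2 = 0.068500 × (+30) / 0.2067 = 2.055 / 0.2067 ≈ 9.94.

Δx_2 = 9.94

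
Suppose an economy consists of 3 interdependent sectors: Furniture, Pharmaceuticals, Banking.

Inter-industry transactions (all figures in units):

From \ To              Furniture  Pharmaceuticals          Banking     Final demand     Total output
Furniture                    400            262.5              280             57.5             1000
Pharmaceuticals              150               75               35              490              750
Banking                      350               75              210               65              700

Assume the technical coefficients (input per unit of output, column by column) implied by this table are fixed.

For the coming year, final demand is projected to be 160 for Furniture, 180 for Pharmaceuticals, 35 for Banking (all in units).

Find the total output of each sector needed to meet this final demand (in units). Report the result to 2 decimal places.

x_1 = 822.05, x_2 = 365.52, x_3 = 513.24

Technical coefficients a_ij = z_ij / X_j:
  a_11 = 400/1000 = 0.40, a_21 = 150/1000 = 0.15, a_31 = 350/1000 = 0.35
  a_12 = 262.5/750 = 0.35, a_22 = 75/750 = 0.10, a_32 = 75/750 = 0.10
  a_13 = 280/700 = 0.40, a_23 = 35/700 = 0.05, a_33 = 210/700 = 0.30
I − A =
  [   0.60    -0.35    -0.40]
  [  -0.15     0.90    -0.05]
  [  -0.35    -0.10     0.70]
Cofactors of I−A, C_ij = (−1)^(i+j)·(minor ij) (rows/columns in the sector order above):
  C_11 = (0.90)(0.70) − (-0.05)(-0.10) = 0.6250
  C_12 = −[(-0.15)(0.70) − (-0.05)(-0.35)] = 0.1225
  C_13 = (-0.15)(-0.10) − (0.90)(-0.35) = 0.3300
  C_21 = −[(-0.35)(0.70) − (-0.40)(-0.10)] = 0.2850
  C_22 = (0.60)(0.70) − (-0.40)(-0.35) = 0.2800
  C_23 = −[(0.60)(-0.10) − (-0.35)(-0.35)] = 0.1825
  C_31 = (-0.35)(-0.05) − (-0.40)(0.90) = 0.3775
  C_32 = −[(0.60)(-0.05) − (-0.40)(-0.15)] = 0.0900
  C_33 = (0.60)(0.90) − (-0.35)(-0.15) = 0.4875
det(I−A) = Σ_j (I−A)_1j·C_1j = (0.60)(0.6250) + (-0.35)(0.1225) + (-0.40)(0.3300) = 0.200125
adj(I−A) = Cᵀ =
  [ 0.6250   0.2850   0.3775]
  [ 0.1225   0.2800   0.0900]
  [ 0.3300   0.1825   0.4875]
(I − A)⁻¹ = adj(I−A) / det(I−A) ≈
  [   3.1230     1.4241     1.8863]
  [   0.6121     1.3991     0.4497]
  [   1.6490     0.9119     2.4360]
x = (I − A)⁻¹ d = adj(I−A)·d / det(I−A), with det(I−A) = 0.200125:
  x_1 = (0.6250·160 + 0.2850·180 + 0.3775·35) / 0.200125 = 164.5125 / 0.200125 ≈ 822.05
  x_2 = (0.1225·160 + 0.2800·180 + 0.0900·35) / 0.200125 = 73.15 / 0.200125 ≈ 365.52
  x_3 = (0.3300·160 + 0.1825·180 + 0.4875·35) / 0.200125 = 102.7125 / 0.200125 ≈ 513.24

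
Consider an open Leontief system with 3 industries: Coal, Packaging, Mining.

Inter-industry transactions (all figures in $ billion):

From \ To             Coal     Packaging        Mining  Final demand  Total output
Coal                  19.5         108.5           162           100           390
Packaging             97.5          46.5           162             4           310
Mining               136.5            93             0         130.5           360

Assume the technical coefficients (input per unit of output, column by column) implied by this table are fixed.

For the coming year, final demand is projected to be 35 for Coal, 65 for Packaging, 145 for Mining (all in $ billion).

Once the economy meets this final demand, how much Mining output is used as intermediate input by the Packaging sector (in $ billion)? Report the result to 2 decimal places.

Technical coefficients a_ij = z_ij / X_j:
  a_11 = 19.5/390 = 0.05, a_21 = 97.5/390 = 0.25, a_31 = 136.5/390 = 0.35
  a_12 = 108.5/310 = 0.35, a_22 = 46.5/310 = 0.15, a_32 = 93/310 = 0.30
  a_13 = 162/360 = 0.45, a_23 = 162/360 = 0.45, a_33 = 0/360 = 0.00
I − A =
  [   0.95    -0.35    -0.45]
  [  -0.25     0.85    -0.45]
  [  -0.35    -0.30     1.00]
Cofactors of I−A, C_ij = (−1)^(i+j)·(minor ij) (rows/columns in the sector order above):
  C_11 = (0.85)(1.00) − (-0.45)(-0.30) = 0.7150
  C_12 = −[(-0.25)(1.00) − (-0.45)(-0.35)] = 0.4075
  C_13 = (-0.25)(-0.30) − (0.85)(-0.35) = 0.3725
  C_21 = −[(-0.35)(1.00) − (-0.45)(-0.30)] = 0.4850
  C_22 = (0.95)(1.00) − (-0.45)(-0.35) = 0.7925
  C_23 = −[(0.95)(-0.30) − (-0.35)(-0.35)] = 0.4075
  C_31 = (-0.35)(-0.45) − (-0.45)(0.85) = 0.5400
  C_32 = −[(0.95)(-0.45) − (-0.45)(-0.25)] = 0.5400
  C_33 = (0.95)(0.85) − (-0.35)(-0.25) = 0.7200
det(I−A) = Σ_j (I−A)_1j·C_1j = (0.95)(0.7150) + (-0.35)(0.4075) + (-0.45)(0.3725) = 0.3690
adj(I−A) = Cᵀ =
  [ 0.7150   0.4850   0.5400]
  [ 0.4075   0.7925   0.5400]
  [ 0.3725   0.4075   0.7200]
(I − A)⁻¹ = adj(I−A) / det(I−A) ≈
  [   1.9377     1.3144     1.4634]
  [   1.1043     2.1477     1.4634]
  [   1.0095     1.1043     1.9512]
First solve x = (I − A)⁻¹ d = adj(I−A)·d / det(I−A); in particular x_2 = (0.4075·35 + 0.7925·65 + 0.5400·145) / 0.3690 = 144.075 / 0.3690 ≈ 390.4472.
Intermediate flow from 3 to 2: z_32 = a_32 · x_2 = 0.30 × 144.075 / 0.3690 = 43.2225 / 0.3690 ≈ 117.13.

z_32 = 117.13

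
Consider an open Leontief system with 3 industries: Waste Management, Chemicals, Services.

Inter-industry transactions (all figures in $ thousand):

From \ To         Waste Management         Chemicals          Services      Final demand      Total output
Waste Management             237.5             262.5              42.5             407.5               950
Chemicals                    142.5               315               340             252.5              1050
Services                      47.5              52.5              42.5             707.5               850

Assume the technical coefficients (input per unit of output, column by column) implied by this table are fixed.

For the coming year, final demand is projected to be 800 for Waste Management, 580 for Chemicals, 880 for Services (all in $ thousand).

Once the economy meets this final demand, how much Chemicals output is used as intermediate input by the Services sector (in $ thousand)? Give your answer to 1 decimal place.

z_CS = 446.3

Technical coefficients a_ij = z_ij / X_j:
  a_WW = 237.5/950 = 0.25, a_CW = 142.5/950 = 0.15, a_SW = 47.5/950 = 0.05
  a_WC = 262.5/1050 = 0.25, a_CC = 315/1050 = 0.30, a_SC = 52.5/1050 = 0.05
  a_WS = 42.5/850 = 0.05, a_CS = 340/850 = 0.40, a_SS = 42.5/850 = 0.05
I − A =
  [   0.75    -0.25    -0.05]
  [  -0.15     0.70    -0.40]
  [  -0.05    -0.05     0.95]
Cofactors of I−A, C_ij = (−1)^(i+j)·(minor ij) (rows/columns in the sector order above):
  C_11 = (0.70)(0.95) − (-0.40)(-0.05) = 0.6450
  C_12 = −[(-0.15)(0.95) − (-0.40)(-0.05)] = 0.1625
  C_13 = (-0.15)(-0.05) − (0.70)(-0.05) = 0.0425
  C_21 = −[(-0.25)(0.95) − (-0.05)(-0.05)] = 0.2400
  C_22 = (0.75)(0.95) − (-0.05)(-0.05) = 0.7100
  C_23 = −[(0.75)(-0.05) − (-0.25)(-0.05)] = 0.0500
  C_31 = (-0.25)(-0.40) − (-0.05)(0.70) = 0.1350
  C_32 = −[(0.75)(-0.40) − (-0.05)(-0.15)] = 0.3075
  C_33 = (0.75)(0.70) − (-0.25)(-0.15) = 0.4875
det(I−A) = Σ_j (I−A)_1j·C_1j = (0.75)(0.6450) + (-0.25)(0.1625) + (-0.05)(0.0425) = 0.4410
adj(I−A) = Cᵀ =
  [ 0.6450   0.2400   0.1350]
  [ 0.1625   0.7100   0.3075]
  [ 0.0425   0.0500   0.4875]
(I − A)⁻¹ = adj(I−A) / det(I−A) ≈
  [   1.4626     0.5442     0.3061]
  [   0.3685     1.6100     0.6973]
  [   0.0964     0.1134     1.1054]
First solve x = (I − A)⁻¹ d = adj(I−A)·d / det(I−A); in particular x_S = (0.0425·800 + 0.0500·580 + 0.4875·880) / 0.4410 = 492.00 / 0.4410 ≈ 1115.646.
Intermediate flow from C to S: z_CS = a_CS · x_S = 0.40 × 492.00 / 0.4410 = 196.80 / 0.4410 ≈ 446.3.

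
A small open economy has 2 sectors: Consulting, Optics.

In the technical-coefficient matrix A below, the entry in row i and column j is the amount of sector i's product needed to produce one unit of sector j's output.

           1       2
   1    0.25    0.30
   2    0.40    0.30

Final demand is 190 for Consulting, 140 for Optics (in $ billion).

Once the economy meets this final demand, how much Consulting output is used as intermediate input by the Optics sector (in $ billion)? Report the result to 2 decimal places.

z_12 = 134.07

I − A =
  [   0.75    -0.30]
  [  -0.40     0.70]
det(I−A) = (0.75)(0.70) − (-0.30)(-0.40) = 0.4050
adj(I−A) = [[0.70, 0.30], [0.40, 0.75]]
(I − A)⁻¹ = adj(I−A) / det(I−A) ≈
  [   1.7284     0.7407]
  [   0.9877     1.8519]
First solve x = (I − A)⁻¹ d = adj(I−A)·d / det(I−A); in particular x_2 = (0.40·190 + 0.75·140) / 0.4050 = 181.00 / 0.4050 ≈ 446.9136.
Intermediate flow from 1 to 2: z_12 = a_12 · x_2 = 0.30 × 181.00 / 0.4050 = 54.30 / 0.4050 ≈ 134.07.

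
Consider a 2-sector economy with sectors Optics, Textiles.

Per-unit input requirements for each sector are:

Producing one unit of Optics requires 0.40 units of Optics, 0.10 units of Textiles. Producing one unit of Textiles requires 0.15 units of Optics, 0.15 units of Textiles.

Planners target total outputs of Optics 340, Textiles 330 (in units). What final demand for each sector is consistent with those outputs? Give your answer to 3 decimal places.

d_O = 154.500, d_T = 246.500

I − A =
  [   0.60    -0.15]
  [  -0.10     0.85]
d = (I − A) x:
  d_O = (+0.60)·340 + (-0.15)·330 = 154.500
  d_T = (-0.10)·340 + (+0.85)·330 = 246.500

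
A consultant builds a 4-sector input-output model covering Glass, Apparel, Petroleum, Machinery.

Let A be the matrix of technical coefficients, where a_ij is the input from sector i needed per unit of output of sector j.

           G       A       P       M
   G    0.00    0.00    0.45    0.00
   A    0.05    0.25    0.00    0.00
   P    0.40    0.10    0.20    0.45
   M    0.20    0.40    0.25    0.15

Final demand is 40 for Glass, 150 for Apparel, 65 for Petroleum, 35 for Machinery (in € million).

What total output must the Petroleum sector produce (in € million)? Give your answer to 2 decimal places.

x_P = 387.67

I − A =
  [   1.00     0.00    -0.45     0.00]
  [  -0.05     0.75     0.00     0.00]
  [  -0.40    -0.10     0.80    -0.45]
  [  -0.20    -0.40    -0.25     0.85]
Compute the cofactors C_ij = (−1)^(i+j)·(3×3 minor ij) of I−A; the adjugate is their transpose:
adj(I−A) = Cᵀ =
  [ 0.425625   0.119250   0.286875   0.151875]
  [ 0.028375   0.374000   0.019125   0.010125]
  [ 0.335750   0.265000   0.637500   0.337500]
  [ 0.212250   0.282000   0.264000   0.462750]
det(I−A) = Σ_j (I−A)_1j·C_1j = (1.00)(0.425625) + (0.00)(0.028375) + (-0.45)(0.335750) + (0.00)(0.212250) = 0.2745375
(I − A)⁻¹ = adj(I−A) / det(I−A) ≈
  [   1.5503     0.4344     1.0449     0.5532]
  [   0.1034     1.3623     0.0697     0.0369]
  [   1.2230     0.9653     2.3221     1.2293]
  [   0.7731     1.0272     0.9616     1.6856]
x = (I − A)⁻¹ d = adj(I−A)·d / det(I−A), with det(I−A) = 0.2745375:
  x_G = (0.425625·40 + 0.119250·150 + 0.286875·65 + 0.151875·35) / 0.2745375 = 58.875 / 0.2745375 ≈ 214.45
  x_A = (0.028375·40 + 0.374000·150 + 0.019125·65 + 0.010125·35) / 0.2745375 = 58.8325 / 0.2745375 ≈ 214.30
  x_P = (0.335750·40 + 0.265000·150 + 0.637500·65 + 0.337500·35) / 0.2745375 = 106.43 / 0.2745375 ≈ 387.67
  x_M = (0.212250·40 + 0.282000·150 + 0.264000·65 + 0.462750·35) / 0.2745375 = 84.14625 / 0.2745375 ≈ 306.50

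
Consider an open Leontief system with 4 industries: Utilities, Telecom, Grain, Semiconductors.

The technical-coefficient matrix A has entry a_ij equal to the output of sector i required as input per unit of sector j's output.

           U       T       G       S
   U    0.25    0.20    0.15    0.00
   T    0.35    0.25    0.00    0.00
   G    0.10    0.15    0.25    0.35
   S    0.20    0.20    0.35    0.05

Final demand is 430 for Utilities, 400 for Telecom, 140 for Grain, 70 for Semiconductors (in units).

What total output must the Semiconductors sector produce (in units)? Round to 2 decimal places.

I − A =
  [   0.75    -0.20    -0.15     0.00]
  [  -0.35     0.75     0.00     0.00]
  [  -0.10    -0.15     0.75    -0.35]
  [  -0.20    -0.20    -0.35     0.95]
Compute the cofactors C_ij = (−1)^(i+j)·(3×3 minor ij) of I−A; the adjugate is their transpose:
adj(I−A) = Cᵀ =
  [ 0.442500   0.149875   0.106875   0.039375]
  [ 0.206500   0.417750   0.049875   0.018375]
  [ 0.198125   0.192375   0.467875   0.172375]
  [ 0.209625   0.190375   0.205375   0.350250]
det(I−A) = Σ_j (I−A)_1j·C_1j = (0.75)(0.442500) + (-0.20)(0.206500) + (-0.15)(0.198125) + (0.00)(0.209625) = 0.26085625
(I − A)⁻¹ = adj(I−A) / det(I−A) ≈
  [   1.6963     0.5746     0.4097     0.1509]
  [   0.7916     1.6015     0.1912     0.0704]
  [   0.7595     0.7375     1.7936     0.6608]
  [   0.8036     0.7298     0.7873     1.3427]
x = (I − A)⁻¹ d = adj(I−A)·d / det(I−A), with det(I−A) = 0.26085625:
  x_U = (0.442500·430 + 0.149875·400 + 0.106875·140 + 0.039375·70) / 0.26085625 = 267.94375 / 0.26085625 ≈ 1027.17
  x_T = (0.206500·430 + 0.417750·400 + 0.049875·140 + 0.018375·70) / 0.26085625 = 264.16375 / 0.26085625 ≈ 1012.68
  x_G = (0.198125·430 + 0.192375·400 + 0.467875·140 + 0.172375·70) / 0.26085625 = 239.7125 / 0.26085625 ≈ 918.94
  x_S = (0.209625·430 + 0.190375·400 + 0.205375·140 + 0.350250·70) / 0.26085625 = 219.55875 / 0.26085625 ≈ 841.68

x_S = 841.68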